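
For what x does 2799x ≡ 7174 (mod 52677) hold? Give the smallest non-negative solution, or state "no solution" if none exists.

no solution

gcd(2799, 52677):
52677 = 18·2799 + 2295
2799 = 1·2295 + 504
2295 = 4·504 + 279
504 = 1·279 + 225
279 = 1·225 + 54
225 = 4·54 + 9
54 = 6·9 + 0
gcd = 9, but 9 ∤ 7174, so the congruence has no solution.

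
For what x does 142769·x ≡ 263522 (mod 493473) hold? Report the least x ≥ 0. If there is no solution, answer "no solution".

461641

First find gcd(142769, 493473):
493473 = 3×142769 + 65166
142769 = 2×65166 + 12437
65166 = 5×12437 + 2981
12437 = 4×2981 + 513
2981 = 5×513 + 416
513 = 1×416 + 97
416 = 4×97 + 28
97 = 3×28 + 13
28 = 2×13 + 2
13 = 6×2 + 1
2 = 2×1 + 0
gcd = 1, so a unique solution mod 493473 exists.
Back-substitute for the Bézout coefficients:
1 = 13 − 6·2
1 = −6·28 + 13·13
1 = 13·97 − 45·28
1 = −45·416 + 193·97
1 = 193·513 − 238·416
1 = −238·2981 + 1383·513
1 = 1383·12437 − 5770·2981
1 = −5770·65166 + 30233·12437
1 = 30233·142769 − 66236·65166
1 = −66236·493473 + 228941·142769
So 142769·(228941) ≡ 1 (mod 493473), giving 142769⁻¹ ≡ 228941.
x ≡ 142769⁻¹·263522 ≡ 228941·263522 ≡ 461641 (mod 493473).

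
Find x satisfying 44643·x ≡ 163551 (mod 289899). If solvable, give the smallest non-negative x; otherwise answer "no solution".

9991

First find gcd(44643, 289899):
289899 = 6·44643 + 22041
44643 = 2·22041 + 561
22041 = 39·561 + 162
561 = 3·162 + 75
162 = 2·75 + 12
75 = 6·12 + 3
12 = 4·3 + 0
gcd = 3 and 3 | 163551, so solutions exist. Divide through by 3: 14881x ≡ 54517 (mod 96633).
Now find 14881⁻¹ mod 96633:
96633 = 6×14881 + 7347
14881 = 2×7347 + 187
7347 = 39×187 + 54
187 = 3×54 + 25
54 = 2×25 + 4
25 = 6×4 + 1
4 = 4×1 + 0
Back-substitute:
1 = 25 − 6·4
1 = −6·54 + 13·25
1 = 13·187 − 45·54
1 = −45·7347 + 1768·187
1 = 1768·14881 − 3581·7347
1 = −3581·96633 + 23254·14881
So 14881⁻¹ ≡ 23254 (mod 96633).
Then x ≡ 23254·54517 ≡ 9991 (mod 96633); the smallest non-negative solution is x = 9991.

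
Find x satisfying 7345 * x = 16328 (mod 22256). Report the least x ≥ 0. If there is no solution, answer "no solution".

584

First find gcd(7345, 22256):
22256 = 3*7345 + 221
7345 = 33*221 + 52
221 = 4*52 + 13
52 = 4*13 + 0
gcd = 13 and 13 | 16328, so solutions exist. Divide through by 13: 565x ≡ 1256 (mod 1712).
Now find 565⁻¹ mod 1712:
1712 = 3*565 + 17
565 = 33*17 + 4
17 = 4*4 + 1
4 = 4*1 + 0
Back-substitute:
1 = 17 − 4·4
1 = −4·565 + 133·17
1 = 133·1712 − 403·565
So 565·(-403) ≡ 1 (mod 1712), i.e. 565⁻¹ ≡ 1309.
Then x ≡ 1309·1256 ≡ 584 (mod 1712); the smallest non-negative solution is x = 584.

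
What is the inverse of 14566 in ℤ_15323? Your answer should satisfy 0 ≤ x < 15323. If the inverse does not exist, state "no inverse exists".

13481

gcd(15323, 14566) by repeated division:
15323 = 1·14566 + 757
14566 = 19·757 + 183
757 = 4·183 + 25
183 = 7·25 + 8
25 = 3·8 + 1
8 = 8·1 + 0
gcd = 1, so the inverse exists. Back-substitute:
1 = 25 − 3·8
1 = −3·183 + 22·25
1 = 22·757 − 91·183
1 = −91·14566 + 1751·757
1 = 1751·15323 − 1842·14566
Hence 14566⁻¹ ≡ -1842 ≡ 13481 (mod 15323).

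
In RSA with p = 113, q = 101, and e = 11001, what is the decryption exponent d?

1801

φ(n) = (p−1)(q−1) = 112·100 = 11200.
Need d with 11001·d ≡ 1 (mod 11200). Apply the extended Euclidean algorithm:
11200 = 1·11001 + 199
11001 = 55·199 + 56
199 = 3·56 + 31
56 = 1·31 + 25
31 = 1·25 + 6
25 = 4·6 + 1
6 = 6·1 + 0
Back-substitute:
1 = 25 − 4·6
1 = −4·31 + 5·25
1 = 5·56 − 9·31
1 = −9·199 + 32·56
1 = 32·11001 − 1769·199
1 = −1769·11200 + 1801·11001
So 11001·1801 ≡ 1 (mod 11200), hence d = 1801.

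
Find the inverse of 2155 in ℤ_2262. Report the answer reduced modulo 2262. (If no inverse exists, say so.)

1057

Extended Euclidean algorithm:
2262 = 1×2155 + 107
2155 = 20×107 + 15
107 = 7×15 + 2
15 = 7×2 + 1
2 = 2×1 + 0
Since gcd(2155, 2262) = 1, back-substitute to write 1 as a combination:
1 = 15 − 7·2
1 = −7·107 + 50·15
1 = 50·2155 − 1007·107
1 = −1007·2262 + 1057·2155
So 2155·1057 ≡ 1 (mod 2262).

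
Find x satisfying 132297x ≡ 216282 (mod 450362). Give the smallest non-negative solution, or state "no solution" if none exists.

First find gcd(132297, 450362):
450362 = 3·132297 + 53471
132297 = 2·53471 + 25355
53471 = 2·25355 + 2761
25355 = 9·2761 + 506
2761 = 5·506 + 231
506 = 2·231 + 44
231 = 5·44 + 11
44 = 4·11 + 0
gcd = 11 and 11 | 216282, so solutions exist. Divide through by 11: 12027x ≡ 19662 (mod 40942).
Now find 12027⁻¹ mod 40942:
40942 = 3*12027 + 4861
12027 = 2*4861 + 2305
4861 = 2*2305 + 251
2305 = 9*251 + 46
251 = 5*46 + 21
46 = 2*21 + 4
21 = 5*4 + 1
4 = 4*1 + 0
Back-substitute:
1 = 21 − 5·4
1 = −5·46 + 11·21
1 = 11·251 − 60·46
1 = −60·2305 + 551·251
1 = 551·4861 − 1162·2305
1 = −1162·12027 + 2875·4861
1 = 2875·40942 − 9787·12027
So 12027·(-9787) ≡ 1 (mod 40942), i.e. 12027⁻¹ ≡ 31155.
Then x ≡ 31155·19662 ≡ 36348 (mod 40942); the smallest non-negative solution is x = 36348.

36348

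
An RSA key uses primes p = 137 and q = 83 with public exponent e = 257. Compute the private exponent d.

φ(n) = (p−1)(q−1) = 136·82 = 11152.
Need d with 257·d ≡ 1 (mod 11152). Apply the extended Euclidean algorithm:
11152 = 43×257 + 101
257 = 2×101 + 55
101 = 1×55 + 46
55 = 1×46 + 9
46 = 5×9 + 1
9 = 9×1 + 0
Back-substitute:
1 = 46 − 5·9
1 = −5·55 + 6·46
1 = 6·101 − 11·55
1 = −11·257 + 28·101
1 = 28·11152 − 1215·257
So 257·(-1215) ≡ 1 (mod 11152), hence d ≡ -1215 ≡ 9937 (mod 11152).

9937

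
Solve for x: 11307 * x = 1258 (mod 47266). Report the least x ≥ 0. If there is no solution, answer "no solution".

First find gcd(11307, 47266):
47266 = 4*11307 + 2038
11307 = 5*2038 + 1117
2038 = 1*1117 + 921
1117 = 1*921 + 196
921 = 4*196 + 137
196 = 1*137 + 59
137 = 2*59 + 19
59 = 3*19 + 2
19 = 9*2 + 1
2 = 2*1 + 0
gcd = 1, so a unique solution mod 47266 exists.
Back-substitute for the Bézout coefficients:
1 = 19 − 9·2
1 = −9·59 + 28·19
1 = 28·137 − 65·59
1 = −65·196 + 93·137
1 = 93·921 − 437·196
1 = −437·1117 + 530·921
1 = 530·2038 − 967·1117
1 = −967·11307 + 5365·2038
1 = 5365·47266 − 22427·11307
So 11307·(-22427) ≡ 1 (mod 47266), giving 11307⁻¹ ≡ 24839.
x ≡ 11307⁻¹·1258 ≡ 24839·1258 ≡ 4636 (mod 47266).

4636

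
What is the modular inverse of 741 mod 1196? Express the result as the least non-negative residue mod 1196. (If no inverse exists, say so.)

Compute gcd(741, 1196):
1196 = 1*741 + 455
741 = 1*455 + 286
455 = 1*286 + 169
286 = 1*169 + 117
169 = 1*117 + 52
117 = 2*52 + 13
52 = 4*13 + 0
The gcd is 13, not 1, hence no inverse exists.

no inverse exists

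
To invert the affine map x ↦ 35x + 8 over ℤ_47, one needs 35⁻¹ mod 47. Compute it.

gcd(47, 35) by repeated division:
47 = 1·35 + 12
35 = 2·12 + 11
12 = 1·11 + 1
11 = 11·1 + 0
gcd = 1, so the inverse exists. Back-substitute:
1 = 12 − 11
1 = −35 + 3·12
1 = 3·47 − 4·35
So 35·(-4) ≡ 1 (mod 47), and -4 ≡ 43 (mod 47).

43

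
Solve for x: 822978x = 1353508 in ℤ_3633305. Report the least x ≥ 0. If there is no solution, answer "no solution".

189071

First find gcd(822978, 3633305):
3633305 = 4*822978 + 341393
822978 = 2*341393 + 140192
341393 = 2*140192 + 61009
140192 = 2*61009 + 18174
61009 = 3*18174 + 6487
18174 = 2*6487 + 5200
6487 = 1*5200 + 1287
5200 = 4*1287 + 52
1287 = 24*52 + 39
52 = 1*39 + 13
39 = 3*13 + 0
gcd = 13 and 13 | 1353508, so solutions exist. Divide through by 13: 63306x ≡ 104116 (mod 279485).
Now find 63306⁻¹ mod 279485:
279485 = 4·63306 + 26261
63306 = 2·26261 + 10784
26261 = 2·10784 + 4693
10784 = 2·4693 + 1398
4693 = 3·1398 + 499
1398 = 2·499 + 400
499 = 1·400 + 99
400 = 4·99 + 4
99 = 24·4 + 3
4 = 1·3 + 1
3 = 3·1 + 0
Back-substitute:
1 = 4 − 3
1 = −99 + 25·4
1 = 25·400 − 101·99
1 = −101·499 + 126·400
1 = 126·1398 − 353·499
1 = −353·4693 + 1185·1398
1 = 1185·10784 − 2723·4693
1 = −2723·26261 + 6631·10784
1 = 6631·63306 − 15985·26261
1 = −15985·279485 + 70571·63306
So 63306⁻¹ ≡ 70571 (mod 279485).
Then x ≡ 70571·104116 ≡ 189071 (mod 279485); the smallest non-negative solution is x = 189071.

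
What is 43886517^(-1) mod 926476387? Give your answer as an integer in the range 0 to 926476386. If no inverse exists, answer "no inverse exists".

Apply the Euclidean algorithm to 926476387 and 43886517:
926476387 = 21×43886517 + 4859530
43886517 = 9×4859530 + 150747
4859530 = 32×150747 + 35626
150747 = 4×35626 + 8243
35626 = 4×8243 + 2654
8243 = 3×2654 + 281
2654 = 9×281 + 125
281 = 2×125 + 31
125 = 4×31 + 1
31 = 31×1 + 0
Since gcd(43886517, 926476387) = 1, back-substitute to write 1 as a combination:
1 = 125 − 4·31
1 = −4·281 + 9·125
1 = 9·2654 − 85·281
1 = −85·8243 + 264·2654
1 = 264·35626 − 1141·8243
1 = −1141·150747 + 4828·35626
1 = 4828·4859530 − 155637·150747
1 = −155637·43886517 + 1405561·4859530
1 = 1405561·926476387 − 29672418·43886517
So 43886517·(-29672418) ≡ 1 (mod 926476387), and -29672418 ≡ 896803969 (mod 926476387).

896803969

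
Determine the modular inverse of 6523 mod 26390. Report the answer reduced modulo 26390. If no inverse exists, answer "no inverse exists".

797

Run Euclid on (26390, 6523):
26390 = 4·6523 + 298
6523 = 21·298 + 265
298 = 1·265 + 33
265 = 8·33 + 1
33 = 33·1 + 0
gcd = 1, so the inverse exists. Back-substitute:
1 = 265 − 8·33
1 = −8·298 + 9·265
1 = 9·6523 − 197·298
1 = −197·26390 + 797·6523
So 6523·797 ≡ 1 (mod 26390).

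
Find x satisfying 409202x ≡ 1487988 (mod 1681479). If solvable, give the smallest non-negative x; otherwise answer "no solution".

First find gcd(409202, 1681479):
1681479 = 4·409202 + 44671
409202 = 9·44671 + 7163
44671 = 6·7163 + 1693
7163 = 4·1693 + 391
1693 = 4·391 + 129
391 = 3·129 + 4
129 = 32·4 + 1
4 = 4·1 + 0
gcd = 1, so a unique solution mod 1681479 exists.
Back-substitute for the Bézout coefficients:
1 = 129 − 32·4
1 = −32·391 + 97·129
1 = 97·1693 − 420·391
1 = −420·7163 + 1777·1693
1 = 1777·44671 − 11082·7163
1 = −11082·409202 + 101515·44671
1 = 101515·1681479 − 417142·409202
So 409202·(-417142) ≡ 1 (mod 1681479), giving 409202⁻¹ ≡ 1264337.
x ≡ 409202⁻¹·1487988 ≡ 1264337·1487988 ≡ 549243 (mod 1681479).

549243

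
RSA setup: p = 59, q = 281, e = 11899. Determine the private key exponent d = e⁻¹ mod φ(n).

419

φ(n) = (p−1)(q−1) = 58·280 = 16240.
Need d with 11899·d ≡ 1 (mod 16240). Apply the extended Euclidean algorithm:
16240 = 1·11899 + 4341
11899 = 2·4341 + 3217
4341 = 1·3217 + 1124
3217 = 2·1124 + 969
1124 = 1·969 + 155
969 = 6·155 + 39
155 = 3·39 + 38
39 = 1·38 + 1
38 = 38·1 + 0
Back-substitute:
1 = 39 − 38
1 = −155 + 4·39
1 = 4·969 − 25·155
1 = −25·1124 + 29·969
1 = 29·3217 − 83·1124
1 = −83·4341 + 112·3217
1 = 112·11899 − 307·4341
1 = −307·16240 + 419·11899
So 11899·419 ≡ 1 (mod 16240), hence d = 419.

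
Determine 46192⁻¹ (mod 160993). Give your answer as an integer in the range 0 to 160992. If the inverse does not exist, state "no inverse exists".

72435

gcd(160993, 46192) by repeated division:
160993 = 3·46192 + 22417
46192 = 2·22417 + 1358
22417 = 16·1358 + 689
1358 = 1·689 + 669
689 = 1·669 + 20
669 = 33·20 + 9
20 = 2·9 + 2
9 = 4·2 + 1
2 = 2·1 + 0
The gcd is 1. Working backward:
1 = 9 − 4·2
1 = −4·20 + 9·9
1 = 9·669 − 301·20
1 = −301·689 + 310·669
1 = 310·1358 − 611·689
1 = −611·22417 + 10086·1358
1 = 10086·46192 − 20783·22417
1 = −20783·160993 + 72435·46192
So 46192·72435 ≡ 1 (mod 160993).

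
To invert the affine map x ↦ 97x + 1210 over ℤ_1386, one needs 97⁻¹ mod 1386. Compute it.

643

Apply the Euclidean algorithm to 1386 and 97:
1386 = 14×97 + 28
97 = 3×28 + 13
28 = 2×13 + 2
13 = 6×2 + 1
2 = 2×1 + 0
The gcd is 1. Working backward:
1 = 13 − 6·2
1 = −6·28 + 13·13
1 = 13·97 − 45·28
1 = −45·1386 + 643·97
So 97·643 ≡ 1 (mod 1386).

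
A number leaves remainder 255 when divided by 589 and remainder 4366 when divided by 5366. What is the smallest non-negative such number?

3020058

Write x = 255 + 589·k. Then 589·k ≡ 4366 − 255 ≡ 4111 (mod 5366).
Need 589⁻¹ mod 5366. Extended Euclid on (5366, 589):
5366 = 9·589 + 65
589 = 9·65 + 4
65 = 16·4 + 1
4 = 4·1 + 0
Back-substitute:
1 = 65 − 16·4
1 = −16·589 + 145·65
1 = 145·5366 − 1321·589
589⁻¹ ≡ 4045 (mod 5366), so k ≡ 4045·4111 ≡ 5127 (mod 5366).
x = 255 + 589·5127 = 3020058.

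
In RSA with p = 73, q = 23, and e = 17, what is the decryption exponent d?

1025

φ(n) = (p−1)(q−1) = 72·22 = 1584.
Need d with 17·d ≡ 1 (mod 1584). Apply the extended Euclidean algorithm:
1584 = 93·17 + 3
17 = 5·3 + 2
3 = 1·2 + 1
2 = 2·1 + 0
Back-substitute:
1 = 3 − 2
1 = −17 + 6·3
1 = 6·1584 − 559·17
So 17·(-559) ≡ 1 (mod 1584), hence d ≡ -559 ≡ 1025 (mod 1584).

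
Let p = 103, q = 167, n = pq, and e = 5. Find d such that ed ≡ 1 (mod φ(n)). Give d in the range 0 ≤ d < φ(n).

6773

φ(n) = (p−1)(q−1) = 102·166 = 16932.
Need d with 5·d ≡ 1 (mod 16932). Apply the extended Euclidean algorithm:
16932 = 3386·5 + 2
5 = 2·2 + 1
2 = 2·1 + 0
Back-substitute:
1 = 5 − 2·2
1 = −2·16932 + 6773·5
So 5·6773 ≡ 1 (mod 16932), hence d = 6773.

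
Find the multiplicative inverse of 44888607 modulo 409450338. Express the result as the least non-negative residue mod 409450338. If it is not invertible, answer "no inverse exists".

Euclidean algorithm on 409450338, 44888607:
409450338 = 9·44888607 + 5452875
44888607 = 8·5452875 + 1265607
5452875 = 4·1265607 + 390447
1265607 = 3·390447 + 94266
390447 = 4·94266 + 13383
94266 = 7·13383 + 585
13383 = 22·585 + 513
585 = 1·513 + 72
513 = 7·72 + 9
72 = 8·9 + 0
gcd(44888607, 409450338) = 9 ≠ 1, so 44888607 has no multiplicative inverse modulo 409450338.

no inverse exists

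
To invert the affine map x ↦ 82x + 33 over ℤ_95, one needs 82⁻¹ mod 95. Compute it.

Apply the Euclidean algorithm to 95 and 82:
95 = 1*82 + 13
82 = 6*13 + 4
13 = 3*4 + 1
4 = 4*1 + 0
gcd = 1, so the inverse exists. Back-substitute:
1 = 13 − 3·4
1 = −3·82 + 19·13
1 = 19·95 − 22·82
Thus 82·(-22) ≡ 1 (mod 95); reducing, -22 mod 95 = 73.

73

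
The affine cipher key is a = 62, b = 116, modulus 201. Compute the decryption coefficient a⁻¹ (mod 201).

107

Run Euclid on (201, 62):
201 = 3×62 + 15
62 = 4×15 + 2
15 = 7×2 + 1
2 = 2×1 + 0
The gcd is 1. Working backward:
1 = 15 − 7·2
1 = −7·62 + 29·15
1 = 29·201 − 94·62
Hence 62⁻¹ ≡ -94 ≡ 107 (mod 201).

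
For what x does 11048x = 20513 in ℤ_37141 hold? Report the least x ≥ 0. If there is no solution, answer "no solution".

21366

First find gcd(11048, 37141):
37141 = 3·11048 + 3997
11048 = 2·3997 + 3054
3997 = 1·3054 + 943
3054 = 3·943 + 225
943 = 4·225 + 43
225 = 5·43 + 10
43 = 4·10 + 3
10 = 3·3 + 1
3 = 3·1 + 0
gcd = 1, so a unique solution mod 37141 exists.
Back-substitute for the Bézout coefficients:
1 = 10 − 3·3
1 = −3·43 + 13·10
1 = 13·225 − 68·43
1 = −68·943 + 285·225
1 = 285·3054 − 923·943
1 = −923·3997 + 1208·3054
1 = 1208·11048 − 3339·3997
1 = −3339·37141 + 11225·11048
So 11048·(11225) ≡ 1 (mod 37141), giving 11048⁻¹ ≡ 11225.
x ≡ 11048⁻¹·20513 ≡ 11225·20513 ≡ 21366 (mod 37141).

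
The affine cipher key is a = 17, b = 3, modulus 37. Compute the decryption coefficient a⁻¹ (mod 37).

24

Run Euclid on (37, 17):
37 = 2×17 + 3
17 = 5×3 + 2
3 = 1×2 + 1
2 = 2×1 + 0
gcd = 1, so the inverse exists. Back-substitute:
1 = 3 − 2
1 = −17 + 6·3
1 = 6·37 − 13·17
So 17·(-13) ≡ 1 (mod 37), and -13 ≡ 24 (mod 37).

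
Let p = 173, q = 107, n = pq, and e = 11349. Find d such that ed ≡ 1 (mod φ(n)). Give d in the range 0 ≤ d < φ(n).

φ(n) = (p−1)(q−1) = 172·106 = 18232.
Need d with 11349·d ≡ 1 (mod 18232). Apply the extended Euclidean algorithm:
18232 = 1*11349 + 6883
11349 = 1*6883 + 4466
6883 = 1*4466 + 2417
4466 = 1*2417 + 2049
2417 = 1*2049 + 368
2049 = 5*368 + 209
368 = 1*209 + 159
209 = 1*159 + 50
159 = 3*50 + 9
50 = 5*9 + 5
9 = 1*5 + 4
5 = 1*4 + 1
4 = 4*1 + 0
Back-substitute:
1 = 5 − 4
1 = −9 + 2·5
1 = 2·50 − 11·9
1 = −11·159 + 35·50
1 = 35·209 − 46·159
1 = −46·368 + 81·209
1 = 81·2049 − 451·368
1 = −451·2417 + 532·2049
1 = 532·4466 − 983·2417
1 = −983·6883 + 1515·4466
1 = 1515·11349 − 2498·6883
1 = −2498·18232 + 4013·11349
So 11349·4013 ≡ 1 (mod 18232), hence d = 4013.

4013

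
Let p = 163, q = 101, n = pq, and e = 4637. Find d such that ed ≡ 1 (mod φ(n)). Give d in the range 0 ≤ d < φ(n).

1373

φ(n) = (p−1)(q−1) = 162·100 = 16200.
Need d with 4637·d ≡ 1 (mod 16200). Apply the extended Euclidean algorithm:
16200 = 3×4637 + 2289
4637 = 2×2289 + 59
2289 = 38×59 + 47
59 = 1×47 + 12
47 = 3×12 + 11
12 = 1×11 + 1
11 = 11×1 + 0
Back-substitute:
1 = 12 − 11
1 = −47 + 4·12
1 = 4·59 − 5·47
1 = −5·2289 + 194·59
1 = 194·4637 − 393·2289
1 = −393·16200 + 1373·4637
So 4637·1373 ≡ 1 (mod 16200), hence d = 1373.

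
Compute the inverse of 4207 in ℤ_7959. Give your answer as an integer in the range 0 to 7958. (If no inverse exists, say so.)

no inverse exists

Compute gcd(4207, 7959):
7959 = 1×4207 + 3752
4207 = 1×3752 + 455
3752 = 8×455 + 112
455 = 4×112 + 7
112 = 16×7 + 0
The gcd is 7, not 1, hence no inverse exists.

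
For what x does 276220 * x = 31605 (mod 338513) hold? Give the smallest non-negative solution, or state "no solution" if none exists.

First find gcd(276220, 338513):
338513 = 1·276220 + 62293
276220 = 4·62293 + 27048
62293 = 2·27048 + 8197
27048 = 3·8197 + 2457
8197 = 3·2457 + 826
2457 = 2·826 + 805
826 = 1·805 + 21
805 = 38·21 + 7
21 = 3·7 + 0
gcd = 7 and 7 | 31605, so solutions exist. Divide through by 7: 39460x ≡ 4515 (mod 48359).
Now find 39460⁻¹ mod 48359:
48359 = 1*39460 + 8899
39460 = 4*8899 + 3864
8899 = 2*3864 + 1171
3864 = 3*1171 + 351
1171 = 3*351 + 118
351 = 2*118 + 115
118 = 1*115 + 3
115 = 38*3 + 1
3 = 3*1 + 0
Back-substitute:
1 = 115 − 38·3
1 = −38·118 + 39·115
1 = 39·351 − 116·118
1 = −116·1171 + 387·351
1 = 387·3864 − 1277·1171
1 = −1277·8899 + 2941·3864
1 = 2941·39460 − 13041·8899
1 = −13041·48359 + 15982·39460
So 39460⁻¹ ≡ 15982 (mod 48359).
Then x ≡ 15982·4515 ≡ 7102 (mod 48359); the smallest non-negative solution is x = 7102.

7102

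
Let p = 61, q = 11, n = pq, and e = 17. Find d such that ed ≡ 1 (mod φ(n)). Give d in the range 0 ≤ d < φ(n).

φ(n) = (p−1)(q−1) = 60·10 = 600.
Need d with 17·d ≡ 1 (mod 600). Apply the extended Euclidean algorithm:
600 = 35*17 + 5
17 = 3*5 + 2
5 = 2*2 + 1
2 = 2*1 + 0
Back-substitute:
1 = 5 − 2·2
1 = −2·17 + 7·5
1 = 7·600 − 247·17
So 17·(-247) ≡ 1 (mod 600), hence d ≡ -247 ≡ 353 (mod 600).

353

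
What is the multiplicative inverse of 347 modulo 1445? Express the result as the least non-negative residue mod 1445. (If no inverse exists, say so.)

583

Run Euclid on (1445, 347):
1445 = 4*347 + 57
347 = 6*57 + 5
57 = 11*5 + 2
5 = 2*2 + 1
2 = 2*1 + 0
gcd = 1, so the inverse exists. Back-substitute:
1 = 5 − 2·2
1 = −2·57 + 23·5
1 = 23·347 − 140·57
1 = −140·1445 + 583·347
So 347·583 ≡ 1 (mod 1445).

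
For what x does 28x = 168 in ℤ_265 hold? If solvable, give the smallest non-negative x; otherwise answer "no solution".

First find gcd(28, 265):
265 = 9×28 + 13
28 = 2×13 + 2
13 = 6×2 + 1
2 = 2×1 + 0
gcd = 1, so a unique solution mod 265 exists.
Back-substitute for the Bézout coefficients:
1 = 13 − 6·2
1 = −6·28 + 13·13
1 = 13·265 − 123·28
So 28·(-123) ≡ 1 (mod 265), giving 28⁻¹ ≡ 142.
x ≡ 28⁻¹·168 ≡ 142·168 ≡ 6 (mod 265).

6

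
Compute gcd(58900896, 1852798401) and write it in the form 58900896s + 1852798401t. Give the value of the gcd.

Apply Euclid's algorithm to 1852798401 and 58900896:
1852798401 = 31*58900896 + 26870625
58900896 = 2*26870625 + 5159646
26870625 = 5*5159646 + 1072395
5159646 = 4*1072395 + 870066
1072395 = 1*870066 + 202329
870066 = 4*202329 + 60750
202329 = 3*60750 + 20079
60750 = 3*20079 + 513
20079 = 39*513 + 72
513 = 7*72 + 9
72 = 8*9 + 0
gcd(58900896, 1852798401) = 9.
Express as a combination:
9 = 513 − 7·72
9 = −7·20079 + 274·513
9 = 274·60750 − 829·20079
9 = −829·202329 + 2761·60750
9 = 2761·870066 − 11873·202329
9 = −11873·1072395 + 14634·870066
9 = 14634·5159646 − 70409·1072395
9 = −70409·26870625 + 366679·5159646
9 = 366679·58900896 − 803767·26870625
9 = −803767·1852798401 + 25283456·58900896
So 9 = (-803767)·1852798401 + (25283456)·58900896.

9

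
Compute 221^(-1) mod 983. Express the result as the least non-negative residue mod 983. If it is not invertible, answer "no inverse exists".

556

Apply the Euclidean algorithm to 983 and 221:
983 = 4·221 + 99
221 = 2·99 + 23
99 = 4·23 + 7
23 = 3·7 + 2
7 = 3·2 + 1
2 = 2·1 + 0
gcd = 1, so the inverse exists. Back-substitute:
1 = 7 − 3·2
1 = −3·23 + 10·7
1 = 10·99 − 43·23
1 = −43·221 + 96·99
1 = 96·983 − 427·221
Hence 221⁻¹ ≡ -427 ≡ 556 (mod 983).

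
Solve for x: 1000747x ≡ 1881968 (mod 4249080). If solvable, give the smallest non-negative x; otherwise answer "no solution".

347504

First find gcd(1000747, 4249080):
4249080 = 4*1000747 + 246092
1000747 = 4*246092 + 16379
246092 = 15*16379 + 407
16379 = 40*407 + 99
407 = 4*99 + 11
99 = 9*11 + 0
gcd = 11 and 11 | 1881968, so solutions exist. Divide through by 11: 90977x ≡ 171088 (mod 386280).
Now find 90977⁻¹ mod 386280:
386280 = 4·90977 + 22372
90977 = 4·22372 + 1489
22372 = 15·1489 + 37
1489 = 40·37 + 9
37 = 4·9 + 1
9 = 9·1 + 0
Back-substitute:
1 = 37 − 4·9
1 = −4·1489 + 161·37
1 = 161·22372 − 2419·1489
1 = −2419·90977 + 9837·22372
1 = 9837·386280 − 41767·90977
So 90977·(-41767) ≡ 1 (mod 386280), i.e. 90977⁻¹ ≡ 344513.
Then x ≡ 344513·171088 ≡ 347504 (mod 386280); the smallest non-negative solution is x = 347504.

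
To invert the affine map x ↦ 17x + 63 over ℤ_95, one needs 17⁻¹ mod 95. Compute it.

28

Run Euclid on (95, 17):
95 = 5·17 + 10
17 = 1·10 + 7
10 = 1·7 + 3
7 = 2·3 + 1
3 = 3·1 + 0
Since gcd(17, 95) = 1, back-substitute to write 1 as a combination:
1 = 7 − 2·3
1 = −2·10 + 3·7
1 = 3·17 − 5·10
1 = −5·95 + 28·17
So 17·28 ≡ 1 (mod 95).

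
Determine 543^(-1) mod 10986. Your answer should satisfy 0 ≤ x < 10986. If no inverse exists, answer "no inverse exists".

Compute gcd(543, 10986):
10986 = 20×543 + 126
543 = 4×126 + 39
126 = 3×39 + 9
39 = 4×9 + 3
9 = 3×3 + 0
gcd(543, 10986) = 3 ≠ 1, so 543 has no multiplicative inverse modulo 10986.

no inverse exists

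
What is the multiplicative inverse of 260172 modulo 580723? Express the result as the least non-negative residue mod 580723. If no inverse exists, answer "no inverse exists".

Compute gcd(260172, 580723):
580723 = 2·260172 + 60379
260172 = 4·60379 + 18656
60379 = 3·18656 + 4411
18656 = 4·4411 + 1012
4411 = 4·1012 + 363
1012 = 2·363 + 286
363 = 1·286 + 77
286 = 3·77 + 55
77 = 1·55 + 22
55 = 2·22 + 11
22 = 2·11 + 0
The gcd is 11, not 1, hence no inverse exists.

no inverse exists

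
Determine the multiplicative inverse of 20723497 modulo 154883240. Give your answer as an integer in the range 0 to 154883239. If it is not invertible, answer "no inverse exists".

116401713

Apply the Euclidean algorithm to 154883240 and 20723497:
154883240 = 7*20723497 + 9818761
20723497 = 2*9818761 + 1085975
9818761 = 9*1085975 + 44986
1085975 = 24*44986 + 6311
44986 = 7*6311 + 809
6311 = 7*809 + 648
809 = 1*648 + 161
648 = 4*161 + 4
161 = 40*4 + 1
4 = 4*1 + 0
The gcd is 1. Working backward:
1 = 161 − 40·4
1 = −40·648 + 161·161
1 = 161·809 − 201·648
1 = −201·6311 + 1568·809
1 = 1568·44986 − 11177·6311
1 = −11177·1085975 + 269816·44986
1 = 269816·9818761 − 2439521·1085975
1 = −2439521·20723497 + 5148858·9818761
1 = 5148858·154883240 − 38481527·20723497
Thus 20723497·(-38481527) ≡ 1 (mod 154883240); reducing, -38481527 mod 154883240 = 116401713.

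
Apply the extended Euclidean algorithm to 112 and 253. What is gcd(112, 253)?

1

Repeated division:
253 = 2·112 + 29
112 = 3·29 + 25
29 = 1·25 + 4
25 = 6·4 + 1
4 = 4·1 + 0
gcd(112, 253) = 1.
Express as a combination:
1 = 25 − 6·4
1 = −6·29 + 7·25
1 = 7·112 − 27·29
1 = −27·253 + 61·112
So 1 = (-27)·253 + (61)·112.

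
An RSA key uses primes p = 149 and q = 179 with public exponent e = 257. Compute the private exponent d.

φ(n) = (p−1)(q−1) = 148·178 = 26344.
Need d with 257·d ≡ 1 (mod 26344). Apply the extended Euclidean algorithm:
26344 = 102·257 + 130
257 = 1·130 + 127
130 = 1·127 + 3
127 = 42·3 + 1
3 = 3·1 + 0
Back-substitute:
1 = 127 − 42·3
1 = −42·130 + 43·127
1 = 43·257 − 85·130
1 = −85·26344 + 8713·257
So 257·8713 ≡ 1 (mod 26344), hence d = 8713.

8713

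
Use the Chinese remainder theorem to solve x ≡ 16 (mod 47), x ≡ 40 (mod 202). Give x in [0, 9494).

1050

Write x = 16 + 47·k. Then 47·k ≡ 40 − 16 ≡ 24 (mod 202).
Need 47⁻¹ mod 202. Extended Euclid on (202, 47):
202 = 4*47 + 14
47 = 3*14 + 5
14 = 2*5 + 4
5 = 1*4 + 1
4 = 4*1 + 0
Back-substitute:
1 = 5 − 4
1 = −14 + 3·5
1 = 3·47 − 10·14
1 = −10·202 + 43·47
47⁻¹ ≡ 43 (mod 202), so k ≡ 43·24 ≡ 22 (mod 202).
x = 16 + 47·22 = 1050.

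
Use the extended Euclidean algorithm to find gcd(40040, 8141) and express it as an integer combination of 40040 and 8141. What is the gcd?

7

Repeated division:
40040 = 4×8141 + 7476
8141 = 1×7476 + 665
7476 = 11×665 + 161
665 = 4×161 + 21
161 = 7×21 + 14
21 = 1×14 + 7
14 = 2×7 + 0
gcd(40040, 8141) = 7.
Working backward:
7 = 21 − 14
7 = −161 + 8·21
7 = 8·665 − 33·161
7 = −33·7476 + 371·665
7 = 371·8141 − 404·7476
7 = −404·40040 + 1987·8141
So 7 = (-404)·40040 + (1987)·8141.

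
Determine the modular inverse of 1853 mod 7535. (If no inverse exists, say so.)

4717

Extended Euclidean algorithm:
7535 = 4·1853 + 123
1853 = 15·123 + 8
123 = 15·8 + 3
8 = 2·3 + 2
3 = 1·2 + 1
2 = 2·1 + 0
gcd = 1, so the inverse exists. Back-substitute:
1 = 3 − 2
1 = −8 + 3·3
1 = 3·123 − 46·8
1 = −46·1853 + 693·123
1 = 693·7535 − 2818·1853
So 1853·(-2818) ≡ 1 (mod 7535), and -2818 ≡ 4717 (mod 7535).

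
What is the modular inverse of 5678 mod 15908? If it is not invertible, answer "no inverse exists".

Euclidean algorithm on 15908, 5678:
15908 = 2·5678 + 4552
5678 = 1·4552 + 1126
4552 = 4·1126 + 48
1126 = 23·48 + 22
48 = 2·22 + 4
22 = 5·4 + 2
4 = 2·2 + 0
Since gcd = 2 > 1, 5678 is not a unit mod 15908.

no inverse exists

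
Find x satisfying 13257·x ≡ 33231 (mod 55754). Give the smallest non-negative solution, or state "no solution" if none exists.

1567

First find gcd(13257, 55754):
55754 = 4×13257 + 2726
13257 = 4×2726 + 2353
2726 = 1×2353 + 373
2353 = 6×373 + 115
373 = 3×115 + 28
115 = 4×28 + 3
28 = 9×3 + 1
3 = 3×1 + 0
gcd = 1, so a unique solution mod 55754 exists.
Back-substitute for the Bézout coefficients:
1 = 28 − 9·3
1 = −9·115 + 37·28
1 = 37·373 − 120·115
1 = −120·2353 + 757·373
1 = 757·2726 − 877·2353
1 = −877·13257 + 4265·2726
1 = 4265·55754 − 17937·13257
So 13257·(-17937) ≡ 1 (mod 55754), giving 13257⁻¹ ≡ 37817.
x ≡ 13257⁻¹·33231 ≡ 37817·33231 ≡ 1567 (mod 55754).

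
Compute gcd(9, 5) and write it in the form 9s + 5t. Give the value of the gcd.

Repeated division:
9 = 1·5 + 4
5 = 1·4 + 1
4 = 4·1 + 0
gcd(9, 5) = 1.
Back-substituting:
1 = 5 − 4
1 = −9 + 2·5
So 1 = (-1)·9 + (2)·5.

1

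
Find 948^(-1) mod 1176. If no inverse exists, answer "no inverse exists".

Compute gcd(948, 1176):
1176 = 1*948 + 228
948 = 4*228 + 36
228 = 6*36 + 12
36 = 3*12 + 0
Since gcd = 12 > 1, 948 is not a unit mod 1176.

no inverse exists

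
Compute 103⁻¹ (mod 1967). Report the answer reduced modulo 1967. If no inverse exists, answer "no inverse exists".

Apply the Euclidean algorithm to 1967 and 103:
1967 = 19·103 + 10
103 = 10·10 + 3
10 = 3·3 + 1
3 = 3·1 + 0
Since gcd(103, 1967) = 1, back-substitute to write 1 as a combination:
1 = 10 − 3·3
1 = −3·103 + 31·10
1 = 31·1967 − 592·103
So 103·(-592) ≡ 1 (mod 1967), and -592 ≡ 1375 (mod 1967).

1375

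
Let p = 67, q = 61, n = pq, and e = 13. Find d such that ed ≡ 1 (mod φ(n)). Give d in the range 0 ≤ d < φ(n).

2437

φ(n) = (p−1)(q−1) = 66·60 = 3960.
Need d with 13·d ≡ 1 (mod 3960). Apply the extended Euclidean algorithm:
3960 = 304·13 + 8
13 = 1·8 + 5
8 = 1·5 + 3
5 = 1·3 + 2
3 = 1·2 + 1
2 = 2·1 + 0
Back-substitute:
1 = 3 − 2
1 = −5 + 2·3
1 = 2·8 − 3·5
1 = −3·13 + 5·8
1 = 5·3960 − 1523·13
So 13·(-1523) ≡ 1 (mod 3960), hence d ≡ -1523 ≡ 2437 (mod 3960).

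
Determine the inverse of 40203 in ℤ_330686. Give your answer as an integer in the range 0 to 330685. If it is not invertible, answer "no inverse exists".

53679

Extended Euclidean algorithm:
330686 = 8×40203 + 9062
40203 = 4×9062 + 3955
9062 = 2×3955 + 1152
3955 = 3×1152 + 499
1152 = 2×499 + 154
499 = 3×154 + 37
154 = 4×37 + 6
37 = 6×6 + 1
6 = 6×1 + 0
Since gcd(40203, 330686) = 1, back-substitute to write 1 as a combination:
1 = 37 − 6·6
1 = −6·154 + 25·37
1 = 25·499 − 81·154
1 = −81·1152 + 187·499
1 = 187·3955 − 642·1152
1 = −642·9062 + 1471·3955
1 = 1471·40203 − 6526·9062
1 = −6526·330686 + 53679·40203
So 40203·53679 ≡ 1 (mod 330686).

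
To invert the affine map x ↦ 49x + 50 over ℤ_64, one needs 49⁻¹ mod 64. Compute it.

17

Apply the Euclidean algorithm to 64 and 49:
64 = 1·49 + 15
49 = 3·15 + 4
15 = 3·4 + 3
4 = 1·3 + 1
3 = 3·1 + 0
The gcd is 1. Working backward:
1 = 4 − 3
1 = −15 + 4·4
1 = 4·49 − 13·15
1 = −13·64 + 17·49
So 49·17 ≡ 1 (mod 64).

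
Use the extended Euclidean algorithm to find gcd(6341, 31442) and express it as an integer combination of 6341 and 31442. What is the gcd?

Repeated division:
31442 = 4*6341 + 6078
6341 = 1*6078 + 263
6078 = 23*263 + 29
263 = 9*29 + 2
29 = 14*2 + 1
2 = 2*1 + 0
gcd(6341, 31442) = 1.
Working backward:
1 = 29 − 14·2
1 = −14·263 + 127·29
1 = 127·6078 − 2935·263
1 = −2935·6341 + 3062·6078
1 = 3062·31442 − 15183·6341
So 1 = (3062)·31442 + (-15183)·6341.

1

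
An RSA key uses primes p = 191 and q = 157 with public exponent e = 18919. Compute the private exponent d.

φ(n) = (p−1)(q−1) = 190·156 = 29640.
Need d with 18919·d ≡ 1 (mod 29640). Apply the extended Euclidean algorithm:
29640 = 1*18919 + 10721
18919 = 1*10721 + 8198
10721 = 1*8198 + 2523
8198 = 3*2523 + 629
2523 = 4*629 + 7
629 = 89*7 + 6
7 = 1*6 + 1
6 = 6*1 + 0
Back-substitute:
1 = 7 − 6
1 = −629 + 90·7
1 = 90·2523 − 361·629
1 = −361·8198 + 1173·2523
1 = 1173·10721 − 1534·8198
1 = −1534·18919 + 2707·10721
1 = 2707·29640 − 4241·18919
So 18919·(-4241) ≡ 1 (mod 29640), hence d ≡ -4241 ≡ 25399 (mod 29640).

25399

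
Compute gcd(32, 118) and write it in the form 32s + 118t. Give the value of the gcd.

Euclidean algorithm:
118 = 3×32 + 22
32 = 1×22 + 10
22 = 2×10 + 2
10 = 5×2 + 0
gcd(32, 118) = 2.
Back-substituting:
2 = 22 − 2·10
2 = −2·32 + 3·22
2 = 3·118 − 11·32
So 2 = (3)·118 + (-11)·32.

2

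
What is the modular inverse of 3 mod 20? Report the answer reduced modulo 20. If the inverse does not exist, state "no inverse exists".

Run Euclid on (20, 3):
20 = 6×3 + 2
3 = 1×2 + 1
2 = 2×1 + 0
Since gcd(3, 20) = 1, back-substitute to write 1 as a combination:
1 = 3 − 2
1 = −20 + 7·3
So 3·7 ≡ 1 (mod 20).

7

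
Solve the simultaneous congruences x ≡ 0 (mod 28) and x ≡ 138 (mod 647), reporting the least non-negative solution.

6608

Write x = 0 + 28·k. Then 28·k ≡ 138 − 0 ≡ 138 (mod 647).
Need 28⁻¹ mod 647. Extended Euclid on (647, 28):
647 = 23×28 + 3
28 = 9×3 + 1
3 = 3×1 + 0
Back-substitute:
1 = 28 − 9·3
1 = −9·647 + 208·28
28⁻¹ ≡ 208 (mod 647), so k ≡ 208·138 ≡ 236 (mod 647).
x = 0 + 28·236 = 6608.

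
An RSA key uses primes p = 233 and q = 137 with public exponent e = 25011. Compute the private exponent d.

φ(n) = (p−1)(q−1) = 232·136 = 31552.
Need d with 25011·d ≡ 1 (mod 31552). Apply the extended Euclidean algorithm:
31552 = 1×25011 + 6541
25011 = 3×6541 + 5388
6541 = 1×5388 + 1153
5388 = 4×1153 + 776
1153 = 1×776 + 377
776 = 2×377 + 22
377 = 17×22 + 3
22 = 7×3 + 1
3 = 3×1 + 0
Back-substitute:
1 = 22 − 7·3
1 = −7·377 + 120·22
1 = 120·776 − 247·377
1 = −247·1153 + 367·776
1 = 367·5388 − 1715·1153
1 = −1715·6541 + 2082·5388
1 = 2082·25011 − 7961·6541
1 = −7961·31552 + 10043·25011
So 25011·10043 ≡ 1 (mod 31552), hence d = 10043.

10043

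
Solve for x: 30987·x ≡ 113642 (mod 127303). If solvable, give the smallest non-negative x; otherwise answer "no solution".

no solution

gcd(30987, 127303):
127303 = 4*30987 + 3355
30987 = 9*3355 + 792
3355 = 4*792 + 187
792 = 4*187 + 44
187 = 4*44 + 11
44 = 4*11 + 0
gcd = 11, but 11 ∤ 113642, so the congruence has no solution.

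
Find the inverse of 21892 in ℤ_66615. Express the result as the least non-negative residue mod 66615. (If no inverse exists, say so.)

16033

Extended Euclidean algorithm:
66615 = 3*21892 + 939
21892 = 23*939 + 295
939 = 3*295 + 54
295 = 5*54 + 25
54 = 2*25 + 4
25 = 6*4 + 1
4 = 4*1 + 0
Since gcd(21892, 66615) = 1, back-substitute to write 1 as a combination:
1 = 25 − 6·4
1 = −6·54 + 13·25
1 = 13·295 − 71·54
1 = −71·939 + 226·295
1 = 226·21892 − 5269·939
1 = −5269·66615 + 16033·21892
So 21892·16033 ≡ 1 (mod 66615).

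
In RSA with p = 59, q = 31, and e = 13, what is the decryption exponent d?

φ(n) = (p−1)(q−1) = 58·30 = 1740.
Need d with 13·d ≡ 1 (mod 1740). Apply the extended Euclidean algorithm:
1740 = 133*13 + 11
13 = 1*11 + 2
11 = 5*2 + 1
2 = 2*1 + 0
Back-substitute:
1 = 11 − 5·2
1 = −5·13 + 6·11
1 = 6·1740 − 803·13
So 13·(-803) ≡ 1 (mod 1740), hence d ≡ -803 ≡ 937 (mod 1740).

937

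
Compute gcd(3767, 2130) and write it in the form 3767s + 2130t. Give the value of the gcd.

1

Apply Euclid's algorithm to 3767 and 2130:
3767 = 1*2130 + 1637
2130 = 1*1637 + 493
1637 = 3*493 + 158
493 = 3*158 + 19
158 = 8*19 + 6
19 = 3*6 + 1
6 = 6*1 + 0
gcd(3767, 2130) = 1.
Working backward:
1 = 19 − 3·6
1 = −3·158 + 25·19
1 = 25·493 − 78·158
1 = −78·1637 + 259·493
1 = 259·2130 − 337·1637
1 = −337·3767 + 596·2130
So 1 = (-337)·3767 + (596)·2130.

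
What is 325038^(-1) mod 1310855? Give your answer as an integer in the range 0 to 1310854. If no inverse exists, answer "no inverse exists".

no inverse exists

Compute gcd(325038, 1310855):
1310855 = 4×325038 + 10703
325038 = 30×10703 + 3948
10703 = 2×3948 + 2807
3948 = 1×2807 + 1141
2807 = 2×1141 + 525
1141 = 2×525 + 91
525 = 5×91 + 70
91 = 1×70 + 21
70 = 3×21 + 7
21 = 3×7 + 0
Since gcd = 7 > 1, 325038 is not a unit mod 1310855.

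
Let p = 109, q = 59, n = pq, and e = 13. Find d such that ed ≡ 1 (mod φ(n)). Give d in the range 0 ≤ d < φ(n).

φ(n) = (p−1)(q−1) = 108·58 = 6264.
Need d with 13·d ≡ 1 (mod 6264). Apply the extended Euclidean algorithm:
6264 = 481·13 + 11
13 = 1·11 + 2
11 = 5·2 + 1
2 = 2·1 + 0
Back-substitute:
1 = 11 − 5·2
1 = −5·13 + 6·11
1 = 6·6264 − 2891·13
So 13·(-2891) ≡ 1 (mod 6264), hence d ≡ -2891 ≡ 3373 (mod 6264).

3373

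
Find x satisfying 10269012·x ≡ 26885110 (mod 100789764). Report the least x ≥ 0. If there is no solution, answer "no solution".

no solution

gcd(10269012, 100789764):
100789764 = 9*10269012 + 8368656
10269012 = 1*8368656 + 1900356
8368656 = 4*1900356 + 767232
1900356 = 2*767232 + 365892
767232 = 2*365892 + 35448
365892 = 10*35448 + 11412
35448 = 3*11412 + 1212
11412 = 9*1212 + 504
1212 = 2*504 + 204
504 = 2*204 + 96
204 = 2*96 + 12
96 = 8*12 + 0
gcd = 12, but 12 ∤ 26885110, so the congruence has no solution.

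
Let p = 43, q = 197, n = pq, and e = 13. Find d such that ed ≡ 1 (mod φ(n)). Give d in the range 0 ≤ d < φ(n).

2533

φ(n) = (p−1)(q−1) = 42·196 = 8232.
Need d with 13·d ≡ 1 (mod 8232). Apply the extended Euclidean algorithm:
8232 = 633·13 + 3
13 = 4·3 + 1
3 = 3·1 + 0
Back-substitute:
1 = 13 − 4·3
1 = −4·8232 + 2533·13
So 13·2533 ≡ 1 (mod 8232), hence d = 2533.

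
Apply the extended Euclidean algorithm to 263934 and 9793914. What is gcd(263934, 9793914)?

Repeated division:
9793914 = 37·263934 + 28356
263934 = 9·28356 + 8730
28356 = 3·8730 + 2166
8730 = 4·2166 + 66
2166 = 32·66 + 54
66 = 1·54 + 12
54 = 4·12 + 6
12 = 2·6 + 0
gcd(263934, 9793914) = 6.
Working backward:
6 = 54 − 4·12
6 = −4·66 + 5·54
6 = 5·2166 − 164·66
6 = −164·8730 + 661·2166
6 = 661·28356 − 2147·8730
6 = −2147·263934 + 19984·28356
6 = 19984·9793914 − 741555·263934
So 6 = (19984)·9793914 + (-741555)·263934.

6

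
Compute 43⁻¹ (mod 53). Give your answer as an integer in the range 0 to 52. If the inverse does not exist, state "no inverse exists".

37

gcd(53, 43) by repeated division:
53 = 1*43 + 10
43 = 4*10 + 3
10 = 3*3 + 1
3 = 3*1 + 0
Since gcd(43, 53) = 1, back-substitute to write 1 as a combination:
1 = 10 − 3·3
1 = −3·43 + 13·10
1 = 13·53 − 16·43
So 43·(-16) ≡ 1 (mod 53), and -16 ≡ 37 (mod 53).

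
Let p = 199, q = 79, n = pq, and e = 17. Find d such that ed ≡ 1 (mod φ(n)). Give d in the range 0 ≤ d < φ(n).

φ(n) = (p−1)(q−1) = 198·78 = 15444.
Need d with 17·d ≡ 1 (mod 15444). Apply the extended Euclidean algorithm:
15444 = 908×17 + 8
17 = 2×8 + 1
8 = 8×1 + 0
Back-substitute:
1 = 17 − 2·8
1 = −2·15444 + 1817·17
So 17·1817 ≡ 1 (mod 15444), hence d = 1817.

1817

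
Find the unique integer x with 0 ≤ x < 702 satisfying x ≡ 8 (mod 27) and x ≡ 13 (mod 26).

143

Write x = 8 + 27·k. Then 27·k ≡ 13 − 8 ≡ 5 (mod 26).
Need 27⁻¹ mod 26. Extended Euclid on (26, 1):
26 = 26×1 + 0
27⁻¹ ≡ 1 (mod 26), so k ≡ 1·5 ≡ 5 (mod 26).
x = 8 + 27·5 = 143.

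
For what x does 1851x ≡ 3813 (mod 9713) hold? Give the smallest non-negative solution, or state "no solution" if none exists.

5748

First find gcd(1851, 9713):
9713 = 5·1851 + 458
1851 = 4·458 + 19
458 = 24·19 + 2
19 = 9·2 + 1
2 = 2·1 + 0
gcd = 1, so a unique solution mod 9713 exists.
Back-substitute for the Bézout coefficients:
1 = 19 − 9·2
1 = −9·458 + 217·19
1 = 217·1851 − 877·458
1 = −877·9713 + 4602·1851
So 1851·(4602) ≡ 1 (mod 9713), giving 1851⁻¹ ≡ 4602.
x ≡ 1851⁻¹·3813 ≡ 4602·3813 ≡ 5748 (mod 9713).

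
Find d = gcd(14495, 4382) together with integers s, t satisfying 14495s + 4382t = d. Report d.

Euclidean algorithm:
14495 = 3*4382 + 1349
4382 = 3*1349 + 335
1349 = 4*335 + 9
335 = 37*9 + 2
9 = 4*2 + 1
2 = 2*1 + 0
gcd(14495, 4382) = 1.
Express as a combination:
1 = 9 − 4·2
1 = −4·335 + 149·9
1 = 149·1349 − 600·335
1 = −600·4382 + 1949·1349
1 = 1949·14495 − 6447·4382
So 1 = (1949)·14495 + (-6447)·4382.

1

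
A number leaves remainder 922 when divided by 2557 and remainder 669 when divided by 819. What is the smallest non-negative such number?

1816392

Write x = 922 + 2557·k. Then 2557·k ≡ 669 − 922 ≡ 566 (mod 819).
Need 2557⁻¹ mod 819. Extended Euclid on (819, 100):
819 = 8*100 + 19
100 = 5*19 + 5
19 = 3*5 + 4
5 = 1*4 + 1
4 = 4*1 + 0
Back-substitute:
1 = 5 − 4
1 = −19 + 4·5
1 = 4·100 − 21·19
1 = −21·819 + 172·100
2557⁻¹ ≡ 172 (mod 819), so k ≡ 172·566 ≡ 710 (mod 819).
x = 922 + 2557·710 = 1816392.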